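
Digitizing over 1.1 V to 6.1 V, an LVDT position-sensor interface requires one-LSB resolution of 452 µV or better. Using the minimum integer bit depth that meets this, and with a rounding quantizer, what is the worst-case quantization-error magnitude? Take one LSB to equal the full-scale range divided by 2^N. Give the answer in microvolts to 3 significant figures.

The full-scale span is 6.1 − (1.1) = 5 V.
Levels needed ≥ 5/452 µV = 11060. 2^14 = 16384 suffices, so N_min = 14.
LSB = 5 V ÷ 2^14 = 5/16384 V = 305.18 µV.
Half an LSB is 153 µV.

153 µV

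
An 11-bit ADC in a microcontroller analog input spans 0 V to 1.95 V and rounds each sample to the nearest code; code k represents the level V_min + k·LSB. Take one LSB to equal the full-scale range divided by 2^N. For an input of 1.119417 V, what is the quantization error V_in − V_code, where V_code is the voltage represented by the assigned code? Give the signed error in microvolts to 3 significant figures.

−310 µV

Span = 1.95 V. LSB = 1.95 V / 2^11 ≈ 0.9521 mV.
(1.119417 − (0)) / LSB = 1.119417 × 2048/1.95 = 1175.6749. Nearest integer: k = 1176.
V_code = 0 + (1176/2048) × 1.95 = 1.119726563 V.
e = 1.119417 − (1.119726563) = −310 µV.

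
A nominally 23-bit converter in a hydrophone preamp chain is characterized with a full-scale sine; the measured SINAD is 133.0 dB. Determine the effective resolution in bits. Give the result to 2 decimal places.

ENOB = (SINAD − 1.76) / 6.02 = (133.0 − 1.76) / 6.02 = 131.24 / 6.02 = 21.8007.

21.80 bits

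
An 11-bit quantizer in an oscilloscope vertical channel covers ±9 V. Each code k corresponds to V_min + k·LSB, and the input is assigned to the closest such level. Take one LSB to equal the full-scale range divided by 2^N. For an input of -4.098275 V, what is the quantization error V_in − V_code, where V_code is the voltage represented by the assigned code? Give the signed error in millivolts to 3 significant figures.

Full-scale range = 9 V − (-9 V) = 18 V. LSB = 18 V / 2^11 ≈ 8.789 mV.
(-4.098275 − (-9)) / LSB = 4.901725 × 2048/18 = 557.7074. Nearest integer: k = 558.
V_code = -9 + (558/2048) × 18 = -4.095703125 V.
e = -4.098275 − (-4.095703125) = −2.57 mV.

−2.57 mV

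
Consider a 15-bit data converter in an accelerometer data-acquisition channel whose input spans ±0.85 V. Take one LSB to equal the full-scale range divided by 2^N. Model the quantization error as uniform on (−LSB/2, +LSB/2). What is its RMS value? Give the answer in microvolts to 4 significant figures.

14.98 µV

Span: 0.85 V − (-0.85 V) = 1.7 V.
One LSB is 1.7 V / 32768 = 51.8799 µV.
V_rms = LSB/√12 = 51.8799 µV / √12 = 14.98 µV.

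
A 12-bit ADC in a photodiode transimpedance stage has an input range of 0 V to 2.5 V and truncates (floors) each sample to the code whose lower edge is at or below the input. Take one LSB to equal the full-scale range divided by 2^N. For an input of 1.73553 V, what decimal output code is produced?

Range is 2.5 V. LSB = 2.5 V / 2^12 ≈ 0.6104 mV.
code = ⌊(V_in − V_min)/LSB⌋ = ⌊(V_in − V_min) × 2^12 / range⌋
     = ⌊(1.73553 − (0)) × 4096 / 2.5⌋ = ⌊1.73553 × 4096/2.5⌋
     = ⌊2843.492⌋ = 2843.

2843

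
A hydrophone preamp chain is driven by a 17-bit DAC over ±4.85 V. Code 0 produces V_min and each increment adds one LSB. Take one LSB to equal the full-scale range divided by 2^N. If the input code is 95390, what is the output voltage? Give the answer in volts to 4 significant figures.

2.209 V

The full-scale span is 4.85 − (-4.85) = 9.7 V. LSB = 9.7 V / 2^17.
V_out = -4.85 + 95390 × (9.7/131072) V
      = -4.85 V + 7.05935 V = 2.20935 V.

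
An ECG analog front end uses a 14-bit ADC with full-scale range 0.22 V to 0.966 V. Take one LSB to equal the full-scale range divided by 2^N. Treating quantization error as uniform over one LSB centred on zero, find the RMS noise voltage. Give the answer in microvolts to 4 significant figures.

13.14 µV

Full-scale range = 0.966 V − (0.22 V) = 0.746 V.
One LSB is 0.746 V / 16384 = 45.5322 µV.
RMS of a uniform error over width LSB is LSB/√12 = 13.14 µV.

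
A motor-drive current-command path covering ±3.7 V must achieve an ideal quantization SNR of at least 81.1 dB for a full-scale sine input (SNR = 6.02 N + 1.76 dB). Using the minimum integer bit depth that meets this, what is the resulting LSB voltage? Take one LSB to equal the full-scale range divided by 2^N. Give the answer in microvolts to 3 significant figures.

Range = 3.7 − (-3.7) = 7.4 V.
6.02 N + 1.76 ≥ 81.1 gives N ≥ 13.179, so the minimum integer is 14.
One LSB is 7.4 V / 16384 = 452 µV.

452 µV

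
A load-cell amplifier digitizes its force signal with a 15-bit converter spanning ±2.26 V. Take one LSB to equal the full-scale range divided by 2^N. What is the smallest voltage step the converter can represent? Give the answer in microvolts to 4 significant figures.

137.9 µV

Range = 2.26 − (-2.26) = 4.52 V.
There are 2^15 = 32768 steps.
LSB = 4.52 V / 2^15 = 137.9 µV.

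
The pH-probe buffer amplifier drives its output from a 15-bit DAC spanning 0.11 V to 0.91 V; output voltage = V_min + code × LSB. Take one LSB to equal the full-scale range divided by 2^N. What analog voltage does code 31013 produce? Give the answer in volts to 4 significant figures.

Span: 0.91 V − (0.11 V) = 0.8 V. LSB = 0.8 V / 2^15.
Output = V_min + (31013/32768) × range = 0.11 + 0.946442 × 0.8 V
      = 0.11 + 0.757153 = 0.867153 V.

0.8672 V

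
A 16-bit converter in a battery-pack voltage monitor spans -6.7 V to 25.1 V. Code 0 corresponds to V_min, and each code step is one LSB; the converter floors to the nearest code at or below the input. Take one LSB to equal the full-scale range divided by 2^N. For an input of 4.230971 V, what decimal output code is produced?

Range = 25.1 − (-6.7) = 31.8 V. LSB = 31.8 V / 2^16 ≈ 485.2 µV.
V_in − V_min = 4.230971 − (-6.7) = 10.930971 V.
Divide by LSB: 10.930971 × 65536/31.8 = 22527.4250.
Truncating gives code 22527.

22527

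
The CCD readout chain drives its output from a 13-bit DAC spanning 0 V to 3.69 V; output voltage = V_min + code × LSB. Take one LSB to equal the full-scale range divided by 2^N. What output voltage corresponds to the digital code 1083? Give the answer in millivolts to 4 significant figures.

Range is 3.69 V. LSB = 3.69 V / 2^13.
V_out = V_min + code × LSB = 0 V + 1083 × 3.69 V / 8192
      = 0 V + 0.487826 V = 0.487826 V.

487.8 mV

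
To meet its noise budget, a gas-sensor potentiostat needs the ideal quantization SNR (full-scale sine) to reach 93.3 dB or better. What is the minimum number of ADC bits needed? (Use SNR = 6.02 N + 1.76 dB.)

16 bits

Solving 6.02 N ≥ 93.3 − 1.76: N ≥ 15.206. Round up → N = 16.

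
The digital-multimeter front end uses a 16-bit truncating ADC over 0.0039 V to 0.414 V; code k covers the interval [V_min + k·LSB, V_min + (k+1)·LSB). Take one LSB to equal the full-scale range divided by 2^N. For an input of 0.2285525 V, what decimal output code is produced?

Full-scale range = 0.414 V − (0.0039 V) = 0.4101 V. LSB = 0.4101 V / 2^16 ≈ 6.258 µV.
code = ⌊(V_in − V_min)/LSB⌋ = ⌊(V_in − V_min) × 2^16 / range⌋
     = ⌊(0.2285525 − (0.0039)) × 65536 / 0.4101⌋ = ⌊0.2246525 × 65536/0.4101⌋
     = ⌊35900.576⌋ = 35900.

35900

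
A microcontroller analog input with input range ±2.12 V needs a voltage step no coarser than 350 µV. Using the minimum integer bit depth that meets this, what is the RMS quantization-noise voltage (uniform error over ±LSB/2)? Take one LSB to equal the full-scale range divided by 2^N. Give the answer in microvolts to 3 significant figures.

The full-scale span is 2.12 − (-2.12) = 4.24 V.
Levels needed ≥ 4.24/350 µV = 12110. 2^14 = 16384 suffices, so N_min = 14.
LSB = 4.24 V ÷ 2^14 = 4.24/16384 V = 258.79 µV.
V_rms = LSB/√12 = 74.7 µV.

74.7 µV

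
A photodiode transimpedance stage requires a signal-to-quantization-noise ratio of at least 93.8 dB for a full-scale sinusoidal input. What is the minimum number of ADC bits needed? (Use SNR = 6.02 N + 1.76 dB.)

16 bits

6.02 N + 1.76 ≥ 93.8 gives N ≥ 15.289, so the minimum integer is 16.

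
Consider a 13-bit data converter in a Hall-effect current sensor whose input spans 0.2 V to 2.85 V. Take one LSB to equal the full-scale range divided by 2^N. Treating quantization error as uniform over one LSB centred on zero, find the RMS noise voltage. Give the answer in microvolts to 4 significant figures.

The full-scale span is 2.85 − (0.2) = 2.65 V.
LSB = 2.65 V ÷ 2^13 = 2.65/8192 V = 323.486 µV.
V_rms = LSB/√12 = 323.486 µV / √12 = 93.38 µV.

93.38 µV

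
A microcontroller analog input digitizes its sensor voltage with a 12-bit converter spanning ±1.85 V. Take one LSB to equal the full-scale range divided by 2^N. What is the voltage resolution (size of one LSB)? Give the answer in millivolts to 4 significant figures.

0.9033 mV

Full-scale range = 1.85 V − (-1.85 V) = 3.7 V.
There are 2^12 = 4096 steps.
LSB = 3.7 V ÷ 2^12 = 3.7/4096 V = 0.9033 mV.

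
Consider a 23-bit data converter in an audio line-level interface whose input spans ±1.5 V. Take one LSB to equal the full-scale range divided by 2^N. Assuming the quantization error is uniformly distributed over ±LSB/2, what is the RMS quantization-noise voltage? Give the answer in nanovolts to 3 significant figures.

103 nV

The full-scale span is 1.5 − (-1.5) = 3 V.
Step size = 3/8388608 V = 357.63 nV.
RMS of a uniform error over width LSB is LSB/√12 = 103 nV.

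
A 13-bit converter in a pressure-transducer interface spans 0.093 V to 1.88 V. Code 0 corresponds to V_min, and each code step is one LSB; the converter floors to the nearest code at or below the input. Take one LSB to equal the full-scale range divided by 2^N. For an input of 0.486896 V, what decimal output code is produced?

1805

Full-scale range = 1.88 V − (0.093 V) = 1.787 V. LSB = 1.787 V / 2^13 ≈ 218.1 µV.
(V_in − V_min) × 2^13/range = (0.486896 − (0.093)) × 8192/1.787 = 1805.706.
Floor → code = 1805.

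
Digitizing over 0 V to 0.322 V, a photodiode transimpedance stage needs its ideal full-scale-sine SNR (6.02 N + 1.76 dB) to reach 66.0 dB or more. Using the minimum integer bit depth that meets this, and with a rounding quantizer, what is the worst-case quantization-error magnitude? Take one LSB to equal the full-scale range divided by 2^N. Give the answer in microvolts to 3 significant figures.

Range is 0.322 V.
N ≥ (66.0 − 1.76)/6.02 = 10.671 → N_min = 11.
One LSB is 0.322 V / 2048 = 157.23 µV.
|e|_max = LSB/2 = 78.6 µV.

78.6 µV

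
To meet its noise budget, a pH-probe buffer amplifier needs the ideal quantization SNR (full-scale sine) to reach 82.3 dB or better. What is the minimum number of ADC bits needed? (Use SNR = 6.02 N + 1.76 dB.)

14 bits

Required N = ⌈(82.3 − 1.76)/6.02⌉ = ⌈13.379⌉ = 14.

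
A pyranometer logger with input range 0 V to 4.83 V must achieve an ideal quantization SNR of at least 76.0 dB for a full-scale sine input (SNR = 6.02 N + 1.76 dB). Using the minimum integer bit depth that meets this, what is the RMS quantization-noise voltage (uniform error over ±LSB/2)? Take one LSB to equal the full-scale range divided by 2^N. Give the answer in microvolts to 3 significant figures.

170 µV

V_FS = 4.83 V.
6.02 N + 1.76 ≥ 76.0 gives N ≥ 12.332, so the minimum integer is 13.
Step size = 4.83/8192 V = 0.58960 mV.
σ_q = LSB/√12 = 0.58960 mV/3.4641 = 170 µV.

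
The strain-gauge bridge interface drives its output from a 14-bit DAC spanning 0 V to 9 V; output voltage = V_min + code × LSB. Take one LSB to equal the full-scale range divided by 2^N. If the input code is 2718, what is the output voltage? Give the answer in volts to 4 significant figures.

Span = 9 V. LSB = 9 V / 2^14.
V_out = V_min + code × LSB = 0 V + 2718 × 9 V / 16384
      = 0 + 1.49304 = 1.49304 V.

1.493 V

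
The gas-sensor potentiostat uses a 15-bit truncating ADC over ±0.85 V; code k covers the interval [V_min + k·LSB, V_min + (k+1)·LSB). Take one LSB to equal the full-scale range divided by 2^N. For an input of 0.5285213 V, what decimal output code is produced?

26571

Full-scale range = 0.85 V − (-0.85 V) = 1.7 V. LSB = 1.7 V / 2^15 ≈ 51.88 µV.
(V_in − V_min) × 2^15/range = (0.5285213 − (-0.85)) × 32768/1.7 = 26571.404.
Floor → code = 26571.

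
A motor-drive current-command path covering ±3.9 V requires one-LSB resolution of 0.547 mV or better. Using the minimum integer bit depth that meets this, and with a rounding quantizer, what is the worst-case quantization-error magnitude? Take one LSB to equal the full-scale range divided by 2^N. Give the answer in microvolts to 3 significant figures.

Range = 3.9 − (-3.9) = 7.8 V.
Required number of levels: 7.8/0.547 mV = 14260; smallest N with 2^N ≥ that is 14.
One LSB is 7.8 V / 16384 = 476.07 µV.
|e|_max = LSB/2 = 238 µV.

238 µV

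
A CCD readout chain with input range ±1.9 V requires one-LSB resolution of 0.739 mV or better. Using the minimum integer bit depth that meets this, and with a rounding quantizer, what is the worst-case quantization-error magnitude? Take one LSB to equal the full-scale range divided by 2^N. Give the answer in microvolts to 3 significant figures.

232 µV

The full-scale span is 1.9 − (-1.9) = 3.8 V.
Need 2^N ≥ 3.8 V / 0.739 mV = 5142 → N_min = 13.
One LSB is 3.8 V / 8192 = 463.87 µV.
|e|_max = LSB/2 = 232 µV.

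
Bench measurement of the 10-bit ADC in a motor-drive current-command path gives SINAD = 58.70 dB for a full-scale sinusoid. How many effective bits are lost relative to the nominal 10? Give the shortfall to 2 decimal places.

0.54 bits

ENOB = (SINAD − 1.76)/6.02 = (58.70 − 1.76)/6.02 = 9.4585 bits.
Shortfall = 10 − 9.4585 = 0.5415 bits.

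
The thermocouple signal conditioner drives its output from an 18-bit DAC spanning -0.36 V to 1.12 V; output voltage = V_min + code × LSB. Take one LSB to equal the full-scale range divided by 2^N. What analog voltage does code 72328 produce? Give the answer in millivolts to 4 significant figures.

Range = 1.12 − (-0.36) = 1.48 V. LSB = 1.48 V / 2^18.
Output = V_min + (72328/262144) × range = -0.36 + 0.275909 × 1.48 V
      = -0.36 + 0.408346 = 0.0483459 V.

48.35 mV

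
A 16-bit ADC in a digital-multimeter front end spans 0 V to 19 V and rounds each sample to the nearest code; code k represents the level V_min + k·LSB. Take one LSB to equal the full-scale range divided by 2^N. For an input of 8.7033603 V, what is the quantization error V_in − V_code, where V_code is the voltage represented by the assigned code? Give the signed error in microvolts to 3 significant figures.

+52.2 µV

Span = 19 V. LSB = 19 V / 2^16 ≈ 289.9 µV.
(8.7033603 − (0)) / LSB = 8.7033603 × 65536/19 = 30020.1800. Nearest integer: k = 30020.
V_code = V_min + k × range/2^16 = 0 + 30020 × 19/65536 = 8.7033081055 V.
Error = V_in − V_code = 8.7033603 − (8.7033081055) = +52.2 µV.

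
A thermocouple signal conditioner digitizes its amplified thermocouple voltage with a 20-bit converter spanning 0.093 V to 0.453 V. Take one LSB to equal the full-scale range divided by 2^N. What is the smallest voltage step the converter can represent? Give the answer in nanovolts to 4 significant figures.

343.3 nV

Range = 0.453 − (0.093) = 0.36 V.
2^20 = 1048576 levels.
Step size = 0.36/1048576 V = 343.3 nV.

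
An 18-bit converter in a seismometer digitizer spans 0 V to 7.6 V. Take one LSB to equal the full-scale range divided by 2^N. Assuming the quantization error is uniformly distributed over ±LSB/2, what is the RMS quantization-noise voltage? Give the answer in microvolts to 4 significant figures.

Span = 7.6 V.
LSB = 7.6 V / 2^18 = 28.9917 µV.
RMS of a uniform error over width LSB is LSB/√12 = 8.369 µV.

8.369 µV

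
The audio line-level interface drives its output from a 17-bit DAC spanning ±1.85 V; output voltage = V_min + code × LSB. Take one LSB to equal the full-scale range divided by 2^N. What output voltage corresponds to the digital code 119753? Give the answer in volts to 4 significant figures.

1.530 V

Span: 1.85 V − (-1.85 V) = 3.7 V. LSB = 3.7 V / 2^17.
Output = V_min + (119753/131072) × range = -1.85 + 0.913643 × 3.7 V
      = -1.85 V + 3.38048 V = 1.53048 V.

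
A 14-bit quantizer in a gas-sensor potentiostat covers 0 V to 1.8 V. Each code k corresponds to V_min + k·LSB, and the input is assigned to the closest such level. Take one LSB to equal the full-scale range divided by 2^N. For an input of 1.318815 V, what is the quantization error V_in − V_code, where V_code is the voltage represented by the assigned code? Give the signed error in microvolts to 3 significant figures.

V_FS = 1.8 V. LSB = 1.8 V / 2^14 ≈ 109.9 µV.
(V_in − V_min)/LSB = (1.318815 − (0)) × 16384/1.8 = 12004.1472 → nearest code k = 12004.
V_code = 0 + (12004/16384) × 1.8 = 1.3187988281 V.
e = 1.318815 − (1.3187988281) = +16.2 µV.

+16.2 µV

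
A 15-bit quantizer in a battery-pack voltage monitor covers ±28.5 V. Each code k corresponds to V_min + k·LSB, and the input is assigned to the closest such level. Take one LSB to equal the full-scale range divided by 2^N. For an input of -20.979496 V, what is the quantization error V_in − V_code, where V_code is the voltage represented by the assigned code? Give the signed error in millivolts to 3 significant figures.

Span: 28.5 V − (-28.5 V) = 57 V. LSB = 57 V / 2^15 ≈ 1.740 mV.
Position in LSBs: (-20.979496 − (-28.5)) × 32768/57 = 4323.3662; rounding gives k = 4323.
V_code = -28.5 + (4323/32768) × 57 = -20.980133057 V.
e = -20.979496 − (-20.980133057) = +0.637 mV.

+0.637 mV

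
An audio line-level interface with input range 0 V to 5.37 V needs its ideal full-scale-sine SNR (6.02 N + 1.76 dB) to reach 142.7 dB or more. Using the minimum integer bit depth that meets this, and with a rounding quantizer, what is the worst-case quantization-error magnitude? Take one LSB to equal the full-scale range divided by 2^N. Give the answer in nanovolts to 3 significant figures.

Range is 5.37 V.
Solving 6.02 N ≥ 142.7 − 1.76: N ≥ 23.412. Round up → N = 24.
LSB = 5.37 V ÷ 2^24 = 5.37/16777216 V = 320.08 nV.
Half an LSB is 160 nV.

160 nV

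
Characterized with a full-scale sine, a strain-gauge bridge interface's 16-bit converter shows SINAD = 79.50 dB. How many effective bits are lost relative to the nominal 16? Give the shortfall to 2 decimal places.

ENOB = (SINAD − 1.76)/6.02 = (79.50 − 1.76)/6.02 = 12.9136 bits.
16 − 12.9136 = 3.09 bits below nominal.

3.09 bits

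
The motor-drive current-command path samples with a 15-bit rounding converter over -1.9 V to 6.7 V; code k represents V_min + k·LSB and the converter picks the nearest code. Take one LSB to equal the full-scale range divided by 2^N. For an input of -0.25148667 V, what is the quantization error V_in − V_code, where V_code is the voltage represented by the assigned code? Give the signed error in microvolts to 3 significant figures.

Span: 6.7 V − (-1.9 V) = 8.6 V. LSB = 8.6 V / 2^15 ≈ 262.5 µV.
(-0.25148667 − (-1.9)) / LSB = 1.64851333 × 32768/8.6 = 6281.2192. Nearest integer: k = 6281.
V_code = V_min + k × range/2^15 = -1.9 + 6281 × 8.6/32768 = -0.25154418945 V.
e = -0.25148667 − (-0.25154418945) = +57.5 µV.

+57.5 µV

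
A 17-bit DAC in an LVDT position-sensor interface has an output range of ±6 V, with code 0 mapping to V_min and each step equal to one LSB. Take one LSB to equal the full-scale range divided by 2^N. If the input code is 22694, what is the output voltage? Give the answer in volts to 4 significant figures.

-3.922 V

Range = 6 − (-6) = 12 V. LSB = 12 V / 2^17.
V_out = V_min + code × LSB = -6 V + 22694 × 12 V / 131072
      = -6 V + 2.07770 V = -3.92230 V.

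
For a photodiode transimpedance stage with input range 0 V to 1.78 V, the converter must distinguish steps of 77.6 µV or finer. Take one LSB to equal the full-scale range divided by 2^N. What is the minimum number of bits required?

Range is 1.78 V.
Required number of levels: 1.78/77.6 µV = 22938; smallest N with 2^N ≥ that is 15.

15 bits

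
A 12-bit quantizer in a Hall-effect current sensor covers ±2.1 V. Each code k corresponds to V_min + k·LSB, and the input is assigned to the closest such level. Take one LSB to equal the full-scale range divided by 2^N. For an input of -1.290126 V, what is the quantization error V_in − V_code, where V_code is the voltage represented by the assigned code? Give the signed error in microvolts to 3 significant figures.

Range = 2.1 − (-2.1) = 4.2 V. LSB = 4.2 V / 2^12 ≈ 1.025 mV.
(-1.290126 − (-2.1)) / LSB = 0.809874 × 4096/4.2 = 789.8200. Nearest integer: k = 790.
V_code = V_min + k × range/2^12 = -2.1 + 790 × 4.2/4096 = -1.289941406 V.
V_in − V_code = -1.290126 − (-1.289941406) = −185 µV.

−185 µV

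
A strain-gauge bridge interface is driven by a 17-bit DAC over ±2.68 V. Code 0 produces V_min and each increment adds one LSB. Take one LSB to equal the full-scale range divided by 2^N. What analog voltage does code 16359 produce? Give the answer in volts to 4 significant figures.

-2.011 V

Full-scale range = 2.68 V − (-2.68 V) = 5.36 V. LSB = 5.36 V / 2^17.
Output = V_min + (16359/131072) × range = -2.68 + 0.124809 × 5.36 V
      = -2.68 V + 0.668978 V = -2.01102 V.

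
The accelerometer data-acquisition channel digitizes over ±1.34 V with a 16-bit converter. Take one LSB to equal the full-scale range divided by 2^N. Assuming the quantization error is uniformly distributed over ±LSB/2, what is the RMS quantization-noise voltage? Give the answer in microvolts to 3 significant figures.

Range = 1.34 − (-1.34) = 2.68 V.
LSB = 2.68 V ÷ 2^16 = 2.68/65536 V = 40.894 µV.
σ_q = LSB/√12 = 40.894 µV/3.4641 = 11.8 µV.

11.8 µV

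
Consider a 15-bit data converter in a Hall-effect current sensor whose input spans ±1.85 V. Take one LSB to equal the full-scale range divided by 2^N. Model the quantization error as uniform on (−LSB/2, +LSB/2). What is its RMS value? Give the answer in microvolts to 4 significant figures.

32.60 µV

Range = 1.85 − (-1.85) = 3.7 V.
LSB = 3.7 V / 2^15 = 112.915 µV.
σ_q = LSB/√12 = 112.915 µV/3.4641 = 32.60 µV.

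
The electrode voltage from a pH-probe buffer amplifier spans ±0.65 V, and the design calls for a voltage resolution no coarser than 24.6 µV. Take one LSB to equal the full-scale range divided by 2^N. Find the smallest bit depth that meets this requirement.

Full-scale range = 0.65 V − (-0.65 V) = 1.3 V.
Need 2^N ≥ 1.3 V / 24.6 µV = 52850 → N_min = 16.

16 bits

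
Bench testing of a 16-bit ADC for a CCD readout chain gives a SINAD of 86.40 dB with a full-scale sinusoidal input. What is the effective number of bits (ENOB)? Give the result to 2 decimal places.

14.06 bits

Inverting SNR = 6.02 N + 1.76: N_eff = (86.40 − 1.76)/6.02 = 14.0598.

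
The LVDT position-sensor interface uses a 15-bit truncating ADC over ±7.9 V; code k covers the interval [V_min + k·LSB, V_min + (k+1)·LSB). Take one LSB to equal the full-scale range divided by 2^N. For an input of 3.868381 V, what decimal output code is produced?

24406

Range = 7.9 − (-7.9) = 15.8 V. LSB = 15.8 V / 2^15 ≈ 482.2 µV.
V_in − V_min = 3.868381 − (-7.9) = 11.768381 V.
Divide by LSB: 11.768381 × 32768/15.8 = 24406.7284.
Truncating gives code 24406.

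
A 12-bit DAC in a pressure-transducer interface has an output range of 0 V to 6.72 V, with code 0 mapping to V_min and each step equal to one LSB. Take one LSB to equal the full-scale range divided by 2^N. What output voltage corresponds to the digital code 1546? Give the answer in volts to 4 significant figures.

Full-scale range = 6.72 V. LSB = 6.72 V / 2^12.
Output = V_min + (1546/4096) × range = 0 + 0.377441 × 6.72 V
      = 0 V + 2.53641 V = 2.53641 V.

2.536 V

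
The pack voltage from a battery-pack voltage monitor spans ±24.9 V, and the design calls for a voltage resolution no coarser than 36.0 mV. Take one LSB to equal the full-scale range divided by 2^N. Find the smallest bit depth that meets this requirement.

11 bits

Range = 24.9 − (-24.9) = 49.8 V.
Levels needed ≥ 49.8/36.0 mV = 1383. 2^11 = 2048 suffices, so N_min = 11.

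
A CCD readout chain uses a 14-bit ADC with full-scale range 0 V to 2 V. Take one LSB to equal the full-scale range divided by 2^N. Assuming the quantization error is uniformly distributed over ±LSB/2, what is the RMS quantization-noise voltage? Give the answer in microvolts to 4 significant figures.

Full-scale range = 2 V.
Step size = 2/16384 V = 122.070 µV.
V_rms = LSB/√12 = 122.070 µV / √12 = 35.24 µV.

35.24 µV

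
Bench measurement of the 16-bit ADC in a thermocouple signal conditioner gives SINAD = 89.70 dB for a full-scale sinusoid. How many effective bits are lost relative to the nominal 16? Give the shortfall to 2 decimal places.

ENOB = (SINAD − 1.76)/6.02 = (89.70 − 1.76)/6.02 = 14.6080 bits.
Lost resolution: 16 − 14.6080 = 1.3920 bits.

1.39 bits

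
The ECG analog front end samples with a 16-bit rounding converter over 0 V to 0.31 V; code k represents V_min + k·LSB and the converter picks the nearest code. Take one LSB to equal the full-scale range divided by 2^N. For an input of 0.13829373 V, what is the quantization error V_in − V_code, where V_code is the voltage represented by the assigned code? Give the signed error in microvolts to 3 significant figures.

Span = 0.31 V. LSB = 0.31 V / 2^16 ≈ 4.730 µV.
Position in LSBs: (0.13829373 − (0)) × 65536/0.31 = 29236.1867; rounding gives k = 29236.
V_code = V_min + k × range/2^16 = 0 + 29236 × 0.31/65536 = 0.13829284668 V.
V_in − V_code = 0.13829373 − (0.13829284668) = +0.883 µV.

+0.883 µV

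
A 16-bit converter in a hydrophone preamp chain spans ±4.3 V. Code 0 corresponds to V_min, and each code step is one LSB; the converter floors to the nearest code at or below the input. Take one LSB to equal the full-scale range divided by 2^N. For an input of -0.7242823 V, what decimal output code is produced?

27248

Range = 4.3 − (-4.3) = 8.6 V. LSB = 8.6 V / 2^16 ≈ 131.2 µV.
code = ⌊(V_in − V_min)/LSB⌋ = ⌊(V_in − V_min) × 2^16 / range⌋
     = ⌊(-0.7242823 − (-4.3)) × 65536 / 8.6⌋ = ⌊3.5757177 × 65536/8.6⌋
     = ⌊27248.632⌋ = 27248.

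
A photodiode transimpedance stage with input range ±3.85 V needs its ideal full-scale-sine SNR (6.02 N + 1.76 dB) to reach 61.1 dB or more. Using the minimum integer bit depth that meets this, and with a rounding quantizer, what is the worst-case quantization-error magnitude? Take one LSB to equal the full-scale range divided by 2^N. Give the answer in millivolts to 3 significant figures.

The full-scale span is 3.85 − (-3.85) = 7.7 V.
Solving 6.02 N ≥ 61.1 − 1.76: N ≥ 9.857. Round up → N = 10.
One LSB is 7.7 V / 1024 = 7.5195 mV.
Half an LSB is 3.76 mV.

3.76 mV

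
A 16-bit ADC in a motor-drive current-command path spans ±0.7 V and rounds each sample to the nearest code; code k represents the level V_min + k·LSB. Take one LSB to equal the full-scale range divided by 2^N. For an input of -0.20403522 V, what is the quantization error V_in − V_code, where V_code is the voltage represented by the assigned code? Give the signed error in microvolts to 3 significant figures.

Span: 0.7 V − (-0.7 V) = 1.4 V. LSB = 1.4 V / 2^16 ≈ 21.36 µV.
(V_in − V_min)/LSB = (-0.20403522 − (-0.7)) × 65536/1.4 = 23216.8199 → nearest code k = 23217.
V_code = V_min + k × range/2^16 = -0.7 + 23217 × 1.4/65536 = -0.20403137207 V.
e = -0.20403522 − (-0.20403137207) = −3.85 µV.

−3.85 µV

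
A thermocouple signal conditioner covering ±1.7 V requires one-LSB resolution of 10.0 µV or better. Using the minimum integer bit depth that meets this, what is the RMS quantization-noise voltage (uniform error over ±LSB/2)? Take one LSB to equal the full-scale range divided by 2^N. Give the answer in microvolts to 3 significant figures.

1.87 µV

Full-scale range = 1.7 V − (-1.7 V) = 3.4 V.
Levels needed ≥ 3.4/10.0 µV = 340000. 2^19 = 524288 suffices, so N_min = 19.
Step size = 3.4/524288 V = 6.4850 µV.
σ_q = LSB/√12 = 6.4850 µV/3.4641 = 1.87 µV.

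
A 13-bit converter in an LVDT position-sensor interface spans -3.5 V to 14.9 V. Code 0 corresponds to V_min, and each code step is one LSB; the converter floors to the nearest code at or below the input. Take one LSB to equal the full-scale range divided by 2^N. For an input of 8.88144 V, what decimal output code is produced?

Range = 14.9 − (-3.5) = 18.4 V. LSB = 18.4 V / 2^13 ≈ 2.246 mV.
(V_in − V_min) × 2^13/range = (8.88144 − (-3.5)) × 8192/18.4 = 5512.432.
Floor → code = 5512.

5512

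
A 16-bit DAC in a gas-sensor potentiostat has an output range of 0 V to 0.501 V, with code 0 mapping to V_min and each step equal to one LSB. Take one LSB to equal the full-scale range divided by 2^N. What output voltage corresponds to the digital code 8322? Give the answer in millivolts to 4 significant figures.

Range is 0.501 V. LSB = 0.501 V / 2^16.
Output = V_min + (8322/65536) × range = 0 + 0.126984 × 0.501 V
      = 0 V + 0.0636188 V = 0.0636188 V.

63.62 mV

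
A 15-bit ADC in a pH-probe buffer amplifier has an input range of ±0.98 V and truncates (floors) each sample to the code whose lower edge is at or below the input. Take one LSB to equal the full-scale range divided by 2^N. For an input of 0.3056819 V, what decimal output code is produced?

Full-scale range = 0.98 V − (-0.98 V) = 1.96 V. LSB = 1.96 V / 2^15 ≈ 59.81 µV.
V_in − V_min = 0.3056819 − (-0.98) = 1.2856819 V.
Divide by LSB: 1.2856819 × 32768/1.96 = 21494.5023.
Truncating gives code 21494.

21494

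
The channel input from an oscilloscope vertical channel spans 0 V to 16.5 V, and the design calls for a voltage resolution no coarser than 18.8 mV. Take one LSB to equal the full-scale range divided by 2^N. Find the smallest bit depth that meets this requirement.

Span = 16.5 V.
16.5 V / 18.8 mV = 877.7. Since 2^9 = 512 and 2^10 = 1024, N = 10.

10 bits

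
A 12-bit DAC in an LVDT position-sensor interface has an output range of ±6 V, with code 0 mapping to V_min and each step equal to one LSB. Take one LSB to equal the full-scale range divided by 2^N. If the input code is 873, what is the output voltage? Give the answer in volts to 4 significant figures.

-3.442 V

The full-scale span is 6 − (-6) = 12 V. LSB = 12 V / 2^12.
V_out = -6 + 873 × (12/4096) V
      = -6 + 2.55762 = -3.44238 V.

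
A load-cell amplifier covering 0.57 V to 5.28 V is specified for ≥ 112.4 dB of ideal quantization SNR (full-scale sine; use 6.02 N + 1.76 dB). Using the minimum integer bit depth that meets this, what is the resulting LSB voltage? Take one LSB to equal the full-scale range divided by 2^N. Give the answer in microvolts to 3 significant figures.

Span: 5.28 V − (0.57 V) = 4.71 V.
Solving 6.02 N ≥ 112.4 − 1.76: N ≥ 18.379. Round up → N = 19.
LSB = 4.71 V ÷ 2^19 = 4.71/524288 V = 8.98 µV.

8.98 µV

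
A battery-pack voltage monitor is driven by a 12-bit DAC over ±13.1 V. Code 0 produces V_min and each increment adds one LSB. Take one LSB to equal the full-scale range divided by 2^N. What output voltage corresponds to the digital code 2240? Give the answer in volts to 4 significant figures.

1.228 V

Full-scale range = 13.1 V − (-13.1 V) = 26.2 V. LSB = 26.2 V / 2^12.
V_out = V_min + code × LSB = -13.1 V + 2240 × 26.2 V / 4096
      = -13.1 V + 14.3281 V = 1.22813 V.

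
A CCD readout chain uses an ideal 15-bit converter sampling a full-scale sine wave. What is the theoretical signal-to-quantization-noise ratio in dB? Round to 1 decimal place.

92.1 dB

SNR = 6.02·15 + 1.76 = 92.06 dB.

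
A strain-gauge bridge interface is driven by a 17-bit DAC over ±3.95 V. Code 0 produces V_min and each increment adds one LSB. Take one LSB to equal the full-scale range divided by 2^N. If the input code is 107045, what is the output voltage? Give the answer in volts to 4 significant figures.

The full-scale span is 3.95 − (-3.95) = 7.9 V. LSB = 7.9 V / 2^17.
V_out = -3.95 + 107045 × (7.9/131072) V
      = -3.95 V + 6.45184 V = 2.50184 V.

2.502 V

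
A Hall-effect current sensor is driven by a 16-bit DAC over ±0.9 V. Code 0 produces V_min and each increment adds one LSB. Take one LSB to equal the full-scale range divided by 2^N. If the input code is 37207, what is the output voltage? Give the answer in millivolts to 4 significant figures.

Range = 0.9 − (-0.9) = 1.8 V. LSB = 1.8 V / 2^16.
V_out = -0.9 + 37207 × (1.8/65536) V
      = -0.9 V + 1.02192 V = 0.121921 V.

121.9 mV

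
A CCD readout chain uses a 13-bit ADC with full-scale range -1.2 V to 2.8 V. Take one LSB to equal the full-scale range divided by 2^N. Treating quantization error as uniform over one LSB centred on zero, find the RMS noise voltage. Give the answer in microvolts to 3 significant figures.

Span: 2.8 V − (-1.2 V) = 4 V.
LSB = 4 V ÷ 2^13 = 4/8192 V = 488.28 µV.
σ_q = LSB/√12 = 488.28 µV/3.4641 = 141 µV.

141 µV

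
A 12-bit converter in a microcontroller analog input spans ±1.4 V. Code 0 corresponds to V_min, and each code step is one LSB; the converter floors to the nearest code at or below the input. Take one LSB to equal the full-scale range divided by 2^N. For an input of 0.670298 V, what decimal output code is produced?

3028

Full-scale range = 1.4 V − (-1.4 V) = 2.8 V. LSB = 2.8 V / 2^12 ≈ 0.6836 mV.
V_in − V_min = 0.670298 − (-1.4) = 2.070298 V.
Divide by LSB: 2.070298 × 4096/2.8 = 3028.5502.
Truncating gives code 3028.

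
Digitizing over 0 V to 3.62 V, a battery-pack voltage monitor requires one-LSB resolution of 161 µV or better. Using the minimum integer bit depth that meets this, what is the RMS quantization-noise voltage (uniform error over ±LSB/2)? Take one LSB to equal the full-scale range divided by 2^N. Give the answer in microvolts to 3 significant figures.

Span = 3.62 V.
Required number of levels: 3.62/161 µV = 22484; smallest N with 2^N ≥ that is 15.
One LSB is 3.62 V / 32768 = 110.47 µV.
σ_q = LSB/√12 = 110.47 µV/3.4641 = 31.9 µV.

31.9 µV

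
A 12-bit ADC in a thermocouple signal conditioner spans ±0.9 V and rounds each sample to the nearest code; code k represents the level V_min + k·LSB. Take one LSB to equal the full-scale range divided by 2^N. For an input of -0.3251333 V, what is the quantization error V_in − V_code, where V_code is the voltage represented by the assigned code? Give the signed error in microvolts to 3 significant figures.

+62.0 µV

Full-scale range = 0.9 V − (-0.9 V) = 1.8 V. LSB = 1.8 V / 2^12 ≈ 439.5 µV.
Position in LSBs: (-0.3251333 − (-0.9)) × 4096/1.8 = 1308.1411; rounding gives k = 1308.
V_code = -0.9 + (1308/4096) × 1.8 = -0.3251953125 V.
V_in − V_code = -0.3251333 − (-0.3251953125) = +62.0 µV.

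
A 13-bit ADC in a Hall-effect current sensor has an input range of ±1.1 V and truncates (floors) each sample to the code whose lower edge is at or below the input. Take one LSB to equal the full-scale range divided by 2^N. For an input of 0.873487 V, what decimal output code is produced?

Span: 1.1 V − (-1.1 V) = 2.2 V. LSB = 2.2 V / 2^13 ≈ 268.6 µV.
V_in − V_min = 0.873487 − (-1.1) = 1.973487 V.
Divide by LSB: 1.973487 × 8192/2.2 = 7348.5480.
Truncating gives code 7348.

7348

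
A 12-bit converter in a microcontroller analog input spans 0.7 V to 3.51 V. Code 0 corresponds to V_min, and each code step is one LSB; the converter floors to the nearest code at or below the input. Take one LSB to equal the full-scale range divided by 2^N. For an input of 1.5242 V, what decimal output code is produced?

Full-scale range = 3.51 V − (0.7 V) = 2.81 V. LSB = 2.81 V / 2^12 ≈ 0.6860 mV.
code = ⌊(V_in − V_min)/LSB⌋ = ⌊(V_in − V_min) × 2^12 / range⌋
     = ⌊(1.5242 − (0.7)) × 4096 / 2.81⌋ = ⌊0.8242 × 4096/2.81⌋
     = ⌊1201.396⌋ = 1201.

1201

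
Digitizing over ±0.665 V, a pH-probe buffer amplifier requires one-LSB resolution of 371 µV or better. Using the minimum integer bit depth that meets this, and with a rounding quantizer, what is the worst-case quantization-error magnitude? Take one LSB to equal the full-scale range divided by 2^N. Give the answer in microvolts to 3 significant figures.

162 µV

The full-scale span is 0.665 − (-0.665) = 1.33 V.
Levels needed ≥ 1.33/371 µV = 3585. 2^12 = 4096 suffices, so N_min = 12.
Step size = 1.33/4096 V = 324.71 µV.
Half an LSB is 162 µV.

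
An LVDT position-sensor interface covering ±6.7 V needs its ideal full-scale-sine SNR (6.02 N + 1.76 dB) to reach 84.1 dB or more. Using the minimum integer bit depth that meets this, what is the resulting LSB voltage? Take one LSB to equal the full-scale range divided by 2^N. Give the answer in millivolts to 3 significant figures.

0.818 mV

Range = 6.7 − (-6.7) = 13.4 V.
6.02 N + 1.76 ≥ 84.1 gives N ≥ 13.678, so the minimum integer is 14.
LSB = 13.4 V / 2^14 = 0.818 mV.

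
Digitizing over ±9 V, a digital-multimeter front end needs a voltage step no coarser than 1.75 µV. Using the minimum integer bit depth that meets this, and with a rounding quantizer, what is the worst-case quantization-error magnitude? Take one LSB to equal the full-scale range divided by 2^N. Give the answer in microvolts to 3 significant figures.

0.536 µV

Full-scale range = 9 V − (-9 V) = 18 V.
Required number of levels: 18/1.75 µV = 1.0286e7; smallest N with 2^N ≥ that is 24.
One LSB is 18 V / 16777216 = 1.0729 µV.
Half an LSB is 0.536 µV.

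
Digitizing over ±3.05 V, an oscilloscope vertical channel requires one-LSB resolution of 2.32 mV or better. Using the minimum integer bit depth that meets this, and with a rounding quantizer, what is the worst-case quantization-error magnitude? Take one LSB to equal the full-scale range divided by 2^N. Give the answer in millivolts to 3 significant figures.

The full-scale span is 3.05 − (-3.05) = 6.1 V.
6.1 V / 2.32 mV = 2629. Since 2^11 = 2048 and 2^12 = 4096, N = 12.
LSB = 6.1 V ÷ 2^12 = 6.1/4096 V = 1.4893 mV.
|e|_max = LSB/2 = 0.745 mV.

0.745 mV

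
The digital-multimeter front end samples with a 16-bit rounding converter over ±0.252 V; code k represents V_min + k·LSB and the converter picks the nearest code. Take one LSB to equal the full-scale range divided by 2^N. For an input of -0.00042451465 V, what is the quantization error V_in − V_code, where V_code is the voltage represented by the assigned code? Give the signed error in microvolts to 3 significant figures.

Span: 0.252 V − (-0.252 V) = 0.504 V. LSB = 0.504 V / 2^16 ≈ 7.690 µV.
(-0.00042451465 − (-0.252)) / LSB = 0.25157548535 × 65536/0.504 = 32712.7996. Nearest integer: k = 32713.
V_code = V_min + k × range/2^16 = -0.252 + 32713 × 0.504/65536 = -0.00042297363281 V.
V_in − V_code = -0.00042451465 − (-0.00042297363281) = −1.54 µV.

−1.54 µV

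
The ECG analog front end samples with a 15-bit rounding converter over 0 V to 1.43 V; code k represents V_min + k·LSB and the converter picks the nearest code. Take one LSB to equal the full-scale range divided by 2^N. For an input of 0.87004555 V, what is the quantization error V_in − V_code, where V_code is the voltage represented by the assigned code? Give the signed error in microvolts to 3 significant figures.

Span = 1.43 V. LSB = 1.43 V / 2^15 ≈ 43.64 µV.
Position in LSBs: (0.87004555 − (0)) × 32768/1.43 = 19936.8200; rounding gives k = 19937.
V_code = 0 + (19937/32768) × 1.43 = 0.87005340576 V.
Error = V_in − V_code = 0.87004555 − (0.87005340576) = −7.86 µV.

−7.86 µV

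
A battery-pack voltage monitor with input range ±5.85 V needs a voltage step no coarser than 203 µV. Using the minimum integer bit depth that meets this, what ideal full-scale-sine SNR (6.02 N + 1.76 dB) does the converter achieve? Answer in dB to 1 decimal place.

98.1 dB

Range = 5.85 − (-5.85) = 11.7 V.
11.7 V / 203 µV = 57640. Since 2^15 = 32768 and 2^16 = 65536, N = 16.
6.02(16) + 1.76 = 98.08 dB.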